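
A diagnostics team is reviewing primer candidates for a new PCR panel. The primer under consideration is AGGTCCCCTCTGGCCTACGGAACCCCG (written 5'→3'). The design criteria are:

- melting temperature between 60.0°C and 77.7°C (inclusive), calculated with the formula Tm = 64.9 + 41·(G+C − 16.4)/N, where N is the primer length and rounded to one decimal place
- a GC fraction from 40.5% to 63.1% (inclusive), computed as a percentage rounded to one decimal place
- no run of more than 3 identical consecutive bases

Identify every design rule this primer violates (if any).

Base counts: A=4, T=4, G=7, C=12 (length 27).
Tm: Tm = 64.9 + 41·(19 − 16.4)/27 = 68.8°C ✓
GC content: GC 19/27 = 70.4%, outside 40.5–63.1% ✗
homopolymer run: longest run = 4, exceeds 3 ✗

Fails: GC content, homopolymer run.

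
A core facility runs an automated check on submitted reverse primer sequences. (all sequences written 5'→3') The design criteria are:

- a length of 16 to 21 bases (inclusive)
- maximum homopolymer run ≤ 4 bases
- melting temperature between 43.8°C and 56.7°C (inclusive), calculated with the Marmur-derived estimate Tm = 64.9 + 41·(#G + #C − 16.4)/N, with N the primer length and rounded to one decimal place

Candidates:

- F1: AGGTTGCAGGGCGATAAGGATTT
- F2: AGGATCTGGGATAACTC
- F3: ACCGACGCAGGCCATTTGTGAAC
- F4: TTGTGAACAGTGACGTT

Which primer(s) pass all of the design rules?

F2 only.

F1 (23 nt, A=6 T=6 G=9 C=2): length 23, outside 16–21 ✗; longest run = 3 ✓; Tm = 64.9 + 41·(11 − 16.4)/23 = 55.3°C ✓ — fails.
F2 (17 nt, A=5 T=4 G=5 C=3): length 17 ✓; longest run = 3 ✓; Tm = 64.9 + 41·(8 − 16.4)/17 = 44.6°C ✓ — passes.
F3 (23 nt, A=6 T=4 G=6 C=7): length 23, outside 16–21 ✗; longest run = 3 ✓; Tm = 64.9 + 41·(13 − 16.4)/23 = 58.8°C, outside 43.8–56.7°C ✗ — fails.
F4 (17 nt, A=4 T=6 G=5 C=2): length 17 ✓; longest run = 2 ✓; Tm = 64.9 + 41·(7 − 16.4)/17 = 42.2°C, outside 43.8–56.7°C ✗ — fails.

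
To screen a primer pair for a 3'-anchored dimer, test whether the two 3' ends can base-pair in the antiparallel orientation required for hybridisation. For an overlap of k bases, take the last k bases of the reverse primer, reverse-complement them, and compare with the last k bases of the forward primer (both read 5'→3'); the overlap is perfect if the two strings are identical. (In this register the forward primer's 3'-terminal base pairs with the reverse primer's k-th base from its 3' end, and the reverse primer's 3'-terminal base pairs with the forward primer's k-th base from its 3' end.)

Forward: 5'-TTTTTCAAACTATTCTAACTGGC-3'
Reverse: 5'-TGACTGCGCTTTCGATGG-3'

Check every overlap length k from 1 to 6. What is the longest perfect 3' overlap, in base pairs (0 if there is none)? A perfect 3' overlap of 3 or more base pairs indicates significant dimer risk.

Longest perfect overlap: 1 complementary base pair; below the dimer-risk threshold (threshold 3).

Last 6 bases (5'→3') — forward …ACTGGC, reverse …CGATGG.
Reverse complement of the reverse primer's last 6 bases: CCATCG; its first k bases are the reverse complement of the reverse primer's last k bases, so a perfect k-base overlap needs the forward primer's last k bases to equal them.
Comparing (forward last k vs required): k=1: C vs C ✓; k=2: GC vs CC ✗; k=3: GGC vs CCA ✗; k=4: TGGC vs CCAT ✗; k=5: CTGGC vs CCATC ✗; k=6: ACTGGC vs CCATCG ✗.
Only k = 1 is perfect, so the longest perfect 3' overlap is 1.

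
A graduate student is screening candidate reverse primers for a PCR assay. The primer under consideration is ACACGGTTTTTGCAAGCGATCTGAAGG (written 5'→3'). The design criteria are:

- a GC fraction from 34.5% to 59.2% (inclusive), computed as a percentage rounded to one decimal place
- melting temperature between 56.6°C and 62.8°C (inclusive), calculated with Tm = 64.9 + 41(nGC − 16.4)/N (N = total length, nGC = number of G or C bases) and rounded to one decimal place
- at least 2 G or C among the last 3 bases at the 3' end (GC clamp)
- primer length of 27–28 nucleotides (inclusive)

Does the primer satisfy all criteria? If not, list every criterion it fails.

Base counts: A=7, T=7, G=8, C=5 (length 27).
GC content: GC 13/27 = 48.1% ✓
Tm: Tm = 64.9 + 41·(13 − 16.4)/27 = 59.7°C ✓
GC clamp: 3' end AGG has 2 G/C ✓
length: length 27 ✓

Meets all criteria.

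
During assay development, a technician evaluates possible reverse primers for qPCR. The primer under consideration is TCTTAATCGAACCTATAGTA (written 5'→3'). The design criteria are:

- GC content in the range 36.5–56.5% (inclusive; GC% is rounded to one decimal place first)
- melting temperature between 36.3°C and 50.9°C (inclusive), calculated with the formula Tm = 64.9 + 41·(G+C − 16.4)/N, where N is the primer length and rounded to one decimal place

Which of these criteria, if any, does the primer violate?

Fails: GC content.

Base counts: A=7, T=7, G=2, C=4 (length 20).
GC content: GC 6/20 = 30.0%, outside 36.5–56.5% ✗
Tm: Tm = 64.9 + 41·(6 − 16.4)/20 = 43.6°C ✓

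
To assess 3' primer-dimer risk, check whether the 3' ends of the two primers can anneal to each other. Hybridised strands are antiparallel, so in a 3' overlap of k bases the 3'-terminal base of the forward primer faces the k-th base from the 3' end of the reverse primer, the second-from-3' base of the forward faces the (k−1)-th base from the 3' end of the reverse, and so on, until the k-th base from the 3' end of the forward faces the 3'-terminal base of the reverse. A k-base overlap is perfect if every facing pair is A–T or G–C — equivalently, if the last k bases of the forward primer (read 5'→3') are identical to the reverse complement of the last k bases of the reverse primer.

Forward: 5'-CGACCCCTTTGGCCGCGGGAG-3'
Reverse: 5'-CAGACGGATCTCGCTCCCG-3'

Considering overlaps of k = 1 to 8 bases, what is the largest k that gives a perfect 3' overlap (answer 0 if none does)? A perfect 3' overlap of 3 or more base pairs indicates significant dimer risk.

Last 8 bases (5'→3') — forward …CGCGGGAG, reverse …CGCTCCCG.
Reverse complement of the reverse primer's last 8 bases: CGGGAGCG; its first k bases are the reverse complement of the reverse primer's last k bases, so a perfect k-base overlap needs the forward primer's last k bases to equal them.
Comparing (forward last k vs required): k=1: G vs C ✗; k=2: AG vs CG ✗; k=3: GAG vs CGG ✗; k=4: GGAG vs CGGG ✗; k=5: GGGAG vs CGGGA ✗; k=6: CGGGAG vs CGGGAG ✓; k=7: GCGGGAG vs CGGGAGC ✗; k=8: CGCGGGAG vs CGGGAGCG ✗.
Only k = 6 is perfect, so the longest perfect 3' overlap is 6.

Longest perfect overlap: 6 complementary base pairs; significant dimer risk (threshold 3).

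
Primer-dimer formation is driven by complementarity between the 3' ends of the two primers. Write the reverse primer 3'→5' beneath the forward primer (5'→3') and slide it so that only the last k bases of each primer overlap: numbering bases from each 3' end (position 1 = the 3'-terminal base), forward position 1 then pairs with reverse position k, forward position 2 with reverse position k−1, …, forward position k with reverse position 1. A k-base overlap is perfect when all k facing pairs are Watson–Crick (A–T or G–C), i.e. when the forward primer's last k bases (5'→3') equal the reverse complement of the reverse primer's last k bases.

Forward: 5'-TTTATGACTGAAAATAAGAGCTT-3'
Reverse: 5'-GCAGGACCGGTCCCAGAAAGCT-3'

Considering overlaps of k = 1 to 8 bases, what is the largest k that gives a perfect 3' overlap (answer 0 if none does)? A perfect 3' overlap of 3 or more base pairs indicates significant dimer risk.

Last 8 bases (5'→3') — forward …AAGAGCTT, reverse …AGAAAGCT.
Reverse complement of the reverse primer's last 8 bases: AGCTTTCT; its first k bases are the reverse complement of the reverse primer's last k bases, so a perfect k-base overlap needs the forward primer's last k bases to equal them.
Comparing (forward last k vs required): k=1: T vs A ✗; k=2: TT vs AG ✗; k=3: CTT vs AGC ✗; k=4: GCTT vs AGCT ✗; k=5: AGCTT vs AGCTT ✓; k=6: GAGCTT vs AGCTTT ✗; k=7: AGAGCTT vs AGCTTTC ✗; k=8: AAGAGCTT vs AGCTTTCT ✗.
Only k = 5 is perfect, so the longest perfect 3' overlap is 5.

Longest perfect overlap: 5 complementary base pairs; significant dimer risk (threshold 3).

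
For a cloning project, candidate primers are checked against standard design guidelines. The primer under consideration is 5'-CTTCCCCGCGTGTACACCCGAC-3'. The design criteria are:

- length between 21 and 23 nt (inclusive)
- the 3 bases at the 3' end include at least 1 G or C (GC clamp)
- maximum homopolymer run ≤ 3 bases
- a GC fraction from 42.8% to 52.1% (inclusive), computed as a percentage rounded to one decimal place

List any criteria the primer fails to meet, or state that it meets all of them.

Base counts: A=3, T=4, G=4, C=11 (length 22).
length: length 22 ✓
GC clamp: 3' end GAC has 2 G/C ✓
homopolymer run: longest run = 4, exceeds 3 ✗
GC content: GC 15/22 = 68.2%, outside 42.8–52.1% ✗

Fails: homopolymer run, GC content.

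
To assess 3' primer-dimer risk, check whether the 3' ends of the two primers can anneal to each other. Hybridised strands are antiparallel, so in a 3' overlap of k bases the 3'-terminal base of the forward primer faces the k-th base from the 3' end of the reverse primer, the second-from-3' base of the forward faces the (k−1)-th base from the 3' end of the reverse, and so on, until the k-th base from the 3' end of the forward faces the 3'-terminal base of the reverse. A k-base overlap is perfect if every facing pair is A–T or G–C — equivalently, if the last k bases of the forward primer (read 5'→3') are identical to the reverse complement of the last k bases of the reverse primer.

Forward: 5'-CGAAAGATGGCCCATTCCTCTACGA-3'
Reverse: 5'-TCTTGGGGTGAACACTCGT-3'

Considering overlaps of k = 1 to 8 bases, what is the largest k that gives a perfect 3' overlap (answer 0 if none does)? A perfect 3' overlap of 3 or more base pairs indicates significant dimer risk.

Last 8 bases (5'→3') — forward …CTCTACGA, reverse …ACACTCGT.
Reverse complement of the reverse primer's last 8 bases: ACGAGTGT; its first k bases are the reverse complement of the reverse primer's last k bases, so a perfect k-base overlap needs the forward primer's last k bases to equal them.
Comparing (forward last k vs required): k=1: A vs A ✓; k=2: GA vs AC ✗; k=3: CGA vs ACG ✗; k=4: ACGA vs ACGA ✓; k=5: TACGA vs ACGAG ✗; k=6: CTACGA vs ACGAGT ✗; k=7: TCTACGA vs ACGAGTG ✗; k=8: CTCTACGA vs ACGAGTGT ✗.
Perfect overlaps at k = 1, 4; the largest is 4.

Longest perfect overlap: 4 complementary base pairs; significant dimer risk (threshold 3).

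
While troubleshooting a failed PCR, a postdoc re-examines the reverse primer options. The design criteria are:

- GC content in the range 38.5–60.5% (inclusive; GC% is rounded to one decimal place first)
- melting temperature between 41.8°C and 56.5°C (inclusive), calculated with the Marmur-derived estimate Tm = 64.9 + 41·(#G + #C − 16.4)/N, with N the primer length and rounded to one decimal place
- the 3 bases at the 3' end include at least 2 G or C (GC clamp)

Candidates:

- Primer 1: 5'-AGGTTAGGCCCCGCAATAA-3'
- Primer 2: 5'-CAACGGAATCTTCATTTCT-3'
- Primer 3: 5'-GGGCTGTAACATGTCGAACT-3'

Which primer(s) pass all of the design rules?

Primer 1 (19 nt, A=6 T=3 G=5 C=5): GC 10/19 = 52.6% ✓; Tm = 64.9 + 41·(10 − 16.4)/19 = 51.1°C ✓; 3' end TAA has 0 G/C, need ≥2 ✗ — fails.
Primer 2 (19 nt, A=5 T=7 G=2 C=5): GC 7/19 = 36.8%, outside 38.5–60.5% ✗; Tm = 64.9 + 41·(7 − 16.4)/19 = 44.6°C ✓; 3' end TCT has 1 G/C, need ≥2 ✗ — fails.
Primer 3 (20 nt, A=5 T=5 G=6 C=4): GC 10/20 = 50.0% ✓; Tm = 64.9 + 41·(10 − 16.4)/20 = 51.8°C ✓; 3' end ACT has 1 G/C, need ≥2 ✗ — fails.

None of the candidates satisfy all criteria.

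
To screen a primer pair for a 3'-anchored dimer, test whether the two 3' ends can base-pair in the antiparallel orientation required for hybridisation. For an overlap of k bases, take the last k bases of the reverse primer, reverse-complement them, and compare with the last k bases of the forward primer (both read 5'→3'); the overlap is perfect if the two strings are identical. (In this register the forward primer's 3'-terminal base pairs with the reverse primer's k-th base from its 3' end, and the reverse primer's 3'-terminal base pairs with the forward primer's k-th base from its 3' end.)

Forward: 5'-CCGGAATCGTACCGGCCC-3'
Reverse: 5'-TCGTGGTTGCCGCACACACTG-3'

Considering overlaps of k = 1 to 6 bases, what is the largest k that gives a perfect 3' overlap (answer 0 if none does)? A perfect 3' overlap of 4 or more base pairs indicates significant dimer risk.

Longest perfect overlap: 1 complementary base pair; below the dimer-risk threshold (threshold 4).

Last 6 bases (5'→3') — forward …CGGCCC, reverse …ACACTG.
Reverse complement of the reverse primer's last 6 bases: CAGTGT; its first k bases are the reverse complement of the reverse primer's last k bases, so a perfect k-base overlap needs the forward primer's last k bases to equal them.
Comparing (forward last k vs required): k=1: C vs C ✓; k=2: CC vs CA ✗; k=3: CCC vs CAG ✗; k=4: GCCC vs CAGT ✗; k=5: GGCCC vs CAGTG ✗; k=6: CGGCCC vs CAGTGT ✗.
Only k = 1 is perfect, so the longest perfect 3' overlap is 1.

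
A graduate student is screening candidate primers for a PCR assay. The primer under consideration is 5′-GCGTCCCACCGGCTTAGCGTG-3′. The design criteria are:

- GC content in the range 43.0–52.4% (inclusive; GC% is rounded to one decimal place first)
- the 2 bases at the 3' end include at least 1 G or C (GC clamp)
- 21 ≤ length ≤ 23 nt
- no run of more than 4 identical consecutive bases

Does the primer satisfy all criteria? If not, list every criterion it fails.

Base counts: A=2, T=4, G=7, C=8 (length 21).
GC content: GC 15/21 = 71.4%, outside 43.0–52.4% ✗
GC clamp: 3' end TG has 1 G/C ✓
length: length 21 ✓
homopolymer run: longest run = 3 ✓

Fails: GC content.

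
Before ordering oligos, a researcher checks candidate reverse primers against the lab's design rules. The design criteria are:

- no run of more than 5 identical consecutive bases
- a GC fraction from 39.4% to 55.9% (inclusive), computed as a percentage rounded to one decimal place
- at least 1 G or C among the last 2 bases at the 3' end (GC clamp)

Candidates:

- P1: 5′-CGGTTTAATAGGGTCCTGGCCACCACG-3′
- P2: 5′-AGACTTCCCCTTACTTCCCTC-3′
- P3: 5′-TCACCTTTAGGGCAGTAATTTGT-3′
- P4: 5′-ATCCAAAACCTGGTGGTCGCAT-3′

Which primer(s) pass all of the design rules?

P1 (27 nt, A=5 T=6 G=8 C=8): longest run = 3 ✓; GC 16/27 = 59.3%, outside 39.4–55.9% ✗; 3' end CG has 2 G/C ✓ — fails.
P2 (21 nt, A=3 T=7 G=1 C=10): longest run = 4 ✓; GC 11/21 = 52.4% ✓; 3' end TC has 1 G/C ✓ — passes.
P3 (23 nt, A=5 T=9 G=5 C=4): longest run = 3 ✓; GC 9/23 = 39.1%, outside 39.4–55.9% ✗; 3' end GT has 1 G/C ✓ — fails.
P4 (22 nt, A=6 T=5 G=5 C=6): longest run = 4 ✓; GC 11/22 = 50.0% ✓; 3' end AT has 0 G/C, need ≥1 ✗ — fails.

P2 only.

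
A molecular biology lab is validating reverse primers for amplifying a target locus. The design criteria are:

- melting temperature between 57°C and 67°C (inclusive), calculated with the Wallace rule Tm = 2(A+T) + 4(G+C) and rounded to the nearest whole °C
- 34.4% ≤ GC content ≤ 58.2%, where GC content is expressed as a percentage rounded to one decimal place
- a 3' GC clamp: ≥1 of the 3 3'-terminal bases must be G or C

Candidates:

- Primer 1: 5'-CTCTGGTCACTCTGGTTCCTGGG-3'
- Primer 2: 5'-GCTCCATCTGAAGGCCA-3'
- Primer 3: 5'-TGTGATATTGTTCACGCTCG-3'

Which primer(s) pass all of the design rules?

Primer 3 only.

Primer 1 (23 nt, A=1 T=8 G=7 C=7): Tm = 2·9 + 4·14 = 74°C, outside 57–67°C ✗; GC 14/23 = 60.9%, outside 34.4–58.2% ✗; 3' end GGG has 3 G/C ✓ — fails.
Primer 2 (17 nt, A=4 T=3 G=4 C=6): Tm = 2·7 + 4·10 = 54°C, outside 57–67°C ✗; GC 10/17 = 58.8%, outside 34.4–58.2% ✗; 3' end CCA has 2 G/C ✓ — fails.
Primer 3 (20 nt, A=3 T=8 G=5 C=4): Tm = 2·11 + 4·9 = 58°C ✓; GC 9/20 = 45.0% ✓; 3' end TCG has 2 G/C ✓ — passes.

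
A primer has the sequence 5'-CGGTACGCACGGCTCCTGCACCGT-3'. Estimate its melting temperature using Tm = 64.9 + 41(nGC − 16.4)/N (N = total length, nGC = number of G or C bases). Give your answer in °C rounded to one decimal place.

65.9°C

Base counts: A=3, T=4, G=7, C=10; G+C = 17, N = 24.
Tm = 64.9 + 41·(17 − 16.4)/24 = 64.9 + 24.60/24 = 65.9°C.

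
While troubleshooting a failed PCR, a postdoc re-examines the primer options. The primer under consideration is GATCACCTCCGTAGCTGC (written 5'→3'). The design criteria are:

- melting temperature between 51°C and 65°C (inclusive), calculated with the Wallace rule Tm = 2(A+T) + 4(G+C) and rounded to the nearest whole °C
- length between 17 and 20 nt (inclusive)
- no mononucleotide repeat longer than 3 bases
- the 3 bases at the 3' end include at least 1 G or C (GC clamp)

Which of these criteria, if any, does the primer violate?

Base counts: A=3, T=4, G=4, C=7 (length 18).
Tm: Tm = 2·7 + 4·11 = 58°C ✓
length: length 18 ✓
homopolymer run: longest run = 2 ✓
GC clamp: 3' end TGC has 2 G/C ✓

Meets all criteria.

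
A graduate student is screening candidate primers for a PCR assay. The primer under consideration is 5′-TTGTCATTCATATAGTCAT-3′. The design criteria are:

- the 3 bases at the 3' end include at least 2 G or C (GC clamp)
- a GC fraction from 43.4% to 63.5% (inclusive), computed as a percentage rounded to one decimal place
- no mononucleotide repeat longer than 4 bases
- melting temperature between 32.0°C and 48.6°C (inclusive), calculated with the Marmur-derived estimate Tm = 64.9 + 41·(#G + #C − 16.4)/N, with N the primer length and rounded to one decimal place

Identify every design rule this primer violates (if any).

Fails: GC clamp, GC content.

Base counts: A=5, T=9, G=2, C=3 (length 19).
GC clamp: 3' end CAT has 1 G/C, need ≥2 ✗
GC content: GC 5/19 = 26.3%, outside 43.4–63.5% ✗
homopolymer run: longest run = 2 ✓
Tm: Tm = 64.9 + 41·(5 − 16.4)/19 = 40.3°C ✓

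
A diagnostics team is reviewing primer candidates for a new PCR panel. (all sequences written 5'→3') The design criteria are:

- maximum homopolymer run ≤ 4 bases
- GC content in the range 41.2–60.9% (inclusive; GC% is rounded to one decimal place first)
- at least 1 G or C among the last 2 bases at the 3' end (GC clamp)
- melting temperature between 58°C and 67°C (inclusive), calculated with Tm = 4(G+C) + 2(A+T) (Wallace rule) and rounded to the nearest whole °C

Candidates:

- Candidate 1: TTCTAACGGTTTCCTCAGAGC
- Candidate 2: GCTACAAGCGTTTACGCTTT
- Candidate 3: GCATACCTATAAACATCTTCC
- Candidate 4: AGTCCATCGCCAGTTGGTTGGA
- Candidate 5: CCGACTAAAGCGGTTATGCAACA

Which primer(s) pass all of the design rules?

Candidate 1 (21 nt, A=4 T=7 G=4 C=6): longest run = 3 ✓; GC 10/21 = 47.6% ✓; 3' end GC has 2 G/C ✓; Tm = 2·11 + 4·10 = 62°C ✓ — passes.
Candidate 2 (20 nt, A=4 T=7 G=4 C=5): longest run = 3 ✓; GC 9/20 = 45.0% ✓; 3' end TT has 0 G/C, need ≥1 ✗; Tm = 2·11 + 4·9 = 58°C ✓ — fails.
Candidate 3 (21 nt, A=7 T=6 G=1 C=7): longest run = 3 ✓; GC 8/21 = 38.1%, outside 41.2–60.9% ✗; 3' end CC has 2 G/C ✓; Tm = 2·13 + 4·8 = 58°C ✓ — fails.
Candidate 4 (22 nt, A=4 T=6 G=7 C=5): longest run = 2 ✓; GC 12/22 = 54.5% ✓; 3' end GA has 1 G/C ✓; Tm = 2·10 + 4·12 = 68°C, outside 58–67°C ✗ — fails.
Candidate 5 (23 nt, A=8 T=4 G=5 C=6): longest run = 3 ✓; GC 11/23 = 47.8% ✓; 3' end CA has 1 G/C ✓; Tm = 2·12 + 4·11 = 68°C, outside 58–67°C ✗ — fails.

Candidate 1 only.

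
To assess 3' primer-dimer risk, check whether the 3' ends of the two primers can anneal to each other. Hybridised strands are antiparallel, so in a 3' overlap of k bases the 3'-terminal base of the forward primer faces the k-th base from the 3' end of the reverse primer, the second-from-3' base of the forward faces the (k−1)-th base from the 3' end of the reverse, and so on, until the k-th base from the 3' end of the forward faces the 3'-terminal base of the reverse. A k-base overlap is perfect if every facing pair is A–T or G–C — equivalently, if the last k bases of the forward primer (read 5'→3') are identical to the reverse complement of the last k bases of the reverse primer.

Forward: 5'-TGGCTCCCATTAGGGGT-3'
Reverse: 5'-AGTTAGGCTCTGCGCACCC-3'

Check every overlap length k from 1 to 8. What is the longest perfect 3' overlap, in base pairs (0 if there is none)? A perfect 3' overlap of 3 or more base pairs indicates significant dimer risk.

Longest perfect overlap: 4 complementary base pairs; significant dimer risk (threshold 3).

Last 8 bases (5'→3') — forward …TTAGGGGT, reverse …GCGCACCC.
Reverse complement of the reverse primer's last 8 bases: GGGTGCGC; its first k bases are the reverse complement of the reverse primer's last k bases, so a perfect k-base overlap needs the forward primer's last k bases to equal them.
Comparing (forward last k vs required): k=1: T vs G ✗; k=2: GT vs GG ✗; k=3: GGT vs GGG ✗; k=4: GGGT vs GGGT ✓; k=5: GGGGT vs GGGTG ✗; k=6: AGGGGT vs GGGTGC ✗; k=7: TAGGGGT vs GGGTGCG ✗; k=8: TTAGGGGT vs GGGTGCGC ✗.
Only k = 4 is perfect, so the longest perfect 3' overlap is 4.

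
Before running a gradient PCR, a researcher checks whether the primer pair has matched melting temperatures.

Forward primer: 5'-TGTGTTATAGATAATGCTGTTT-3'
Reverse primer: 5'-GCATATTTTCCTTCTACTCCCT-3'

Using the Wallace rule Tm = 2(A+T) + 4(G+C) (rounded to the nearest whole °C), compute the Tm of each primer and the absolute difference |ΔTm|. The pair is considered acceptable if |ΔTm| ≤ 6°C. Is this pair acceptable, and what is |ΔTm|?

Forward: A=5 T=11 G=5 C=1 → Tm = 2·16 + 4·6 = 56°C.
Reverse: A=3 T=10 G=1 C=8 → Tm = 2·13 + 4·9 = 62°C.
|ΔTm| = |56 − 62| = 6°C, ≤ 6°C.

|ΔTm| = 6°C; the pair is acceptable.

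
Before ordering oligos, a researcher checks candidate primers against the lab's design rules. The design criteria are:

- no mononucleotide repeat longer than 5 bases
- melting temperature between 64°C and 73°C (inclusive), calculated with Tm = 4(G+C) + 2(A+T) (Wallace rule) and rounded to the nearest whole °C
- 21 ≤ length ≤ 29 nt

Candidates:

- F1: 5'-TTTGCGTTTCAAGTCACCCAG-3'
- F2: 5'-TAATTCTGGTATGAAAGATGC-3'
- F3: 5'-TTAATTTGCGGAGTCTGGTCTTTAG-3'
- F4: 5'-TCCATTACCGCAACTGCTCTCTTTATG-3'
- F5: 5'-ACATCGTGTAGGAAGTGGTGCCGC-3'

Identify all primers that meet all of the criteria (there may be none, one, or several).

F3 only.

F1 (21 nt, A=4 T=7 G=4 C=6): longest run = 3 ✓; Tm = 2·11 + 4·10 = 62°C, outside 64–73°C ✗; length 21 ✓ — fails.
F2 (21 nt, A=7 T=7 G=5 C=2): longest run = 3 ✓; Tm = 2·14 + 4·7 = 56°C, outside 64–73°C ✗; length 21 ✓ — fails.
F3 (25 nt, A=4 T=11 G=7 C=3): longest run = 3 ✓; Tm = 2·15 + 4·10 = 70°C ✓; length 25 ✓ — passes.
F4 (27 nt, A=5 T=10 G=3 C=9): longest run = 3 ✓; Tm = 2·15 + 4·12 = 78°C, outside 64–73°C ✗; length 27 ✓ — fails.
F5 (24 nt, A=5 T=5 G=9 C=5): longest run = 2 ✓; Tm = 2·10 + 4·14 = 76°C, outside 64–73°C ✗; length 24 ✓ — fails.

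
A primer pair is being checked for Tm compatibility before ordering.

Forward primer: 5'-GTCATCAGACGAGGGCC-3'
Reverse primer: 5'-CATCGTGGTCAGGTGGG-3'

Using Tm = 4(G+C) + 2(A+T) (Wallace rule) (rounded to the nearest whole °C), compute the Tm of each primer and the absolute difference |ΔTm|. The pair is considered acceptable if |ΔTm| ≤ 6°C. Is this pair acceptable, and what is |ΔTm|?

Forward: A=4 T=2 G=6 C=5 → Tm = 2·6 + 4·11 = 56°C.
Reverse: A=2 T=4 G=8 C=3 → Tm = 2·6 + 4·11 = 56°C.
|ΔTm| = |56 − 56| = 0°C, ≤ 6°C.

|ΔTm| = 0°C; the pair is acceptable.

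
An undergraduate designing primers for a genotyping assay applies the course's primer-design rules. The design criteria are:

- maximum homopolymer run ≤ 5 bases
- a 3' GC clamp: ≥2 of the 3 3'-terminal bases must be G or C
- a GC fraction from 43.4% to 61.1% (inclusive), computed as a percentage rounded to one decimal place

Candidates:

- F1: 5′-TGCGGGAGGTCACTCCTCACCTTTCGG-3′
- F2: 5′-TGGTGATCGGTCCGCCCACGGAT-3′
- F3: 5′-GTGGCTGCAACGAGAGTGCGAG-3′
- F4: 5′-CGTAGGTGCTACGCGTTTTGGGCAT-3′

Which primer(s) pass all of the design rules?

F1 (27 nt, A=3 T=7 G=8 C=9): longest run = 3 ✓; 3' end CGG has 3 G/C ✓; GC 17/27 = 63.0%, outside 43.4–61.1% ✗ — fails.
F2 (23 nt, A=3 T=5 G=8 C=7): longest run = 3 ✓; 3' end GAT has 1 G/C, need ≥2 ✗; GC 15/23 = 65.2%, outside 43.4–61.1% ✗ — fails.
F3 (22 nt, A=5 T=3 G=10 C=4): longest run = 2 ✓; 3' end GAG has 2 G/C ✓; GC 14/22 = 63.6%, outside 43.4–61.1% ✗ — fails.
F4 (25 nt, A=3 T=8 G=9 C=5): longest run = 4 ✓; 3' end CAT has 1 G/C, need ≥2 ✗; GC 14/25 = 56.0% ✓ — fails.

None of the candidates satisfy all criteria.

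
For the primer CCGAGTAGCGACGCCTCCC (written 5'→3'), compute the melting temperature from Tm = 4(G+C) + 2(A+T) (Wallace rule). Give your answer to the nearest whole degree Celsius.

66°C

Base counts: A=3, T=2, G=5, C=9 (length 19).
Tm = 2·(3+2) + 4·(5+9) = 2·5 + 4·14 = 10 + 56 = 66°C.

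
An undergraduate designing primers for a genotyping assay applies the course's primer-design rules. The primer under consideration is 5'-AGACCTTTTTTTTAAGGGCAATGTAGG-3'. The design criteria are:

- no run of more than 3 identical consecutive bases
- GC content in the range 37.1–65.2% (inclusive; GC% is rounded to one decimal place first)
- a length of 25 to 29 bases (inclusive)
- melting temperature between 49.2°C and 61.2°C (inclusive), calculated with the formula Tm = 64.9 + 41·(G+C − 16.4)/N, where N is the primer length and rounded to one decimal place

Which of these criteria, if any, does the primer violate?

Fails: homopolymer run, GC content.

Base counts: A=7, T=10, G=7, C=3 (length 27).
homopolymer run: longest run = 8, exceeds 3 ✗
GC content: GC 10/27 = 37.0%, outside 37.1–65.2% ✗
length: length 27 ✓
Tm: Tm = 64.9 + 41·(10 − 16.4)/27 = 55.2°C ✓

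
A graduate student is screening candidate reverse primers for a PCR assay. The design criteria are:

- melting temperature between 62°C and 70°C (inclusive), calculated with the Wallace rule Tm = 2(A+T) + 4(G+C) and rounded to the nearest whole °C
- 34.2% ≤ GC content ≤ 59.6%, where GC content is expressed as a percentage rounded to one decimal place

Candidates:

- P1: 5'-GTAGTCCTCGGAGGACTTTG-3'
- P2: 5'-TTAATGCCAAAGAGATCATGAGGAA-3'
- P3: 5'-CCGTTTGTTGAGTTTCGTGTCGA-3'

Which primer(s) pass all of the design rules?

P1 (20 nt, A=3 T=6 G=7 C=4): Tm = 2·9 + 4·11 = 62°C ✓; GC 11/20 = 55.0% ✓ — passes.
P2 (25 nt, A=11 T=5 G=6 C=3): Tm = 2·16 + 4·9 = 68°C ✓; GC 9/25 = 36.0% ✓ — passes.
P3 (23 nt, A=2 T=10 G=7 C=4): Tm = 2·12 + 4·11 = 68°C ✓; GC 11/23 = 47.8% ✓ — passes.

P1, P2 and P3.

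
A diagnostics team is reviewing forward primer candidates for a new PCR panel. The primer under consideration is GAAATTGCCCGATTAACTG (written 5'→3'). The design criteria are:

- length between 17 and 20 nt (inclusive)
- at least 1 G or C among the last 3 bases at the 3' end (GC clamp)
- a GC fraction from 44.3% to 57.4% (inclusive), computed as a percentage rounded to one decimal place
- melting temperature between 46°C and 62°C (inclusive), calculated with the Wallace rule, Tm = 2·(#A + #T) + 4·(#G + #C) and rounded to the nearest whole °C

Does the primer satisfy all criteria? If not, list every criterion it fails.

Base counts: A=6, T=5, G=4, C=4 (length 19).
length: length 19 ✓
GC clamp: 3' end CTG has 2 G/C ✓
GC content: GC 8/19 = 42.1%, outside 44.3–57.4% ✗
Tm: Tm = 2·11 + 4·8 = 54°C ✓

Fails: GC content.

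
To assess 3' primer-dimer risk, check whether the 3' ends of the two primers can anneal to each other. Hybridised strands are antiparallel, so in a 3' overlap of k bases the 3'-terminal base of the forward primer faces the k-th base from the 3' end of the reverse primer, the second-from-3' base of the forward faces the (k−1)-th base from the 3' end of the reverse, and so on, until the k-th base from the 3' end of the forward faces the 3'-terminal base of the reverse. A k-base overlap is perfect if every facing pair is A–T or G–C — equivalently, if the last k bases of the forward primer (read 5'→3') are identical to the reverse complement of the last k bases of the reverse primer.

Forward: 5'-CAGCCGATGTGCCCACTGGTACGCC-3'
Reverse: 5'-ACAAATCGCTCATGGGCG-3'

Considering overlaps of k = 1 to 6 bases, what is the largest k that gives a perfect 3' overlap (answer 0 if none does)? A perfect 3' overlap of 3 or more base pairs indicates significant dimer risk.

Last 6 bases (5'→3') — forward …TACGCC, reverse …TGGGCG.
Reverse complement of the reverse primer's last 6 bases: CGCCCA; its first k bases are the reverse complement of the reverse primer's last k bases, so a perfect k-base overlap needs the forward primer's last k bases to equal them.
Comparing (forward last k vs required): k=1: C vs C ✓; k=2: CC vs CG ✗; k=3: GCC vs CGC ✗; k=4: CGCC vs CGCC ✓; k=5: ACGCC vs CGCCC ✗; k=6: TACGCC vs CGCCCA ✗.
Perfect overlaps at k = 1, 4; the largest is 4.

Longest perfect overlap: 4 complementary base pairs; significant dimer risk (threshold 3).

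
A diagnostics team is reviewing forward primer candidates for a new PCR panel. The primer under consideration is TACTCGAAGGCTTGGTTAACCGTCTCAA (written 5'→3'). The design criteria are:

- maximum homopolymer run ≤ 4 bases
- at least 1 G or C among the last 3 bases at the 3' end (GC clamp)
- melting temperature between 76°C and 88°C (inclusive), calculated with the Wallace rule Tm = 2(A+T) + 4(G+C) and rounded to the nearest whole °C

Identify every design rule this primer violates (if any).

Meets all criteria.

Base counts: A=7, T=8, G=6, C=7 (length 28).
homopolymer run: longest run = 2 ✓
GC clamp: 3' end CAA has 1 G/C ✓
Tm: Tm = 2·15 + 4·13 = 82°C ✓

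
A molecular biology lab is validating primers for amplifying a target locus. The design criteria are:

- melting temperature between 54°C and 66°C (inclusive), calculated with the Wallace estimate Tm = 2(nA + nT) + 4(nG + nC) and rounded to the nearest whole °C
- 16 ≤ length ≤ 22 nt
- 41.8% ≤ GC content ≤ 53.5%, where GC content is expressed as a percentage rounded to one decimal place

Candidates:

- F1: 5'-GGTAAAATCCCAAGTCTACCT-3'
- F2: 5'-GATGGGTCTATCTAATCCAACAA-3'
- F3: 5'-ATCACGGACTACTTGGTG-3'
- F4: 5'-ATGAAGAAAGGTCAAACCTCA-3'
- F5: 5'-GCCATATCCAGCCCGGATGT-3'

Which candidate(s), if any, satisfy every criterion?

F1 and F3.

F1 (21 nt, A=7 T=5 G=3 C=6): Tm = 2·12 + 4·9 = 60°C ✓; length 21 ✓; GC 9/21 = 42.9% ✓ — passes.
F2 (23 nt, A=8 T=6 G=4 C=5): Tm = 2·14 + 4·9 = 64°C ✓; length 23, outside 16–22 ✗; GC 9/23 = 39.1%, outside 41.8–53.5% ✗ — fails.
F3 (18 nt, A=4 T=5 G=5 C=4): Tm = 2·9 + 4·9 = 54°C ✓; length 18 ✓; GC 9/18 = 50.0% ✓ — passes.
F4 (21 nt, A=10 T=3 G=4 C=4): Tm = 2·13 + 4·8 = 58°C ✓; length 21 ✓; GC 8/21 = 38.1%, outside 41.8–53.5% ✗ — fails.
F5 (20 nt, A=4 T=4 G=5 C=7): Tm = 2·8 + 4·12 = 64°C ✓; length 20 ✓; GC 12/20 = 60.0%, outside 41.8–53.5% ✗ — fails.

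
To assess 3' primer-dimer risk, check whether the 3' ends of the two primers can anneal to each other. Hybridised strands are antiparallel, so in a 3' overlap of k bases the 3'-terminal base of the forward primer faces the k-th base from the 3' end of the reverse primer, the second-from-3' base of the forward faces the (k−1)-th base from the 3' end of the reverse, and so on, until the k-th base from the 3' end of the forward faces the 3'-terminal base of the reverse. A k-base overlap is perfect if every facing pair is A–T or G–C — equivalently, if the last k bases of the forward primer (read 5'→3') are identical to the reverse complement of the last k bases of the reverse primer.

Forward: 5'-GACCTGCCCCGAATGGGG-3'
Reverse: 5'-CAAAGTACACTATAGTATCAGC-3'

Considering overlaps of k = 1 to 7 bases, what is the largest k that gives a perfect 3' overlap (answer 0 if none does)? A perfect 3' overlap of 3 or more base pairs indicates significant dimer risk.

Longest perfect overlap: 1 complementary base pair; below the dimer-risk threshold (threshold 3).

Last 7 bases (5'→3') — forward …AATGGGG, reverse …TATCAGC.
Reverse complement of the reverse primer's last 7 bases: GCTGATA; its first k bases are the reverse complement of the reverse primer's last k bases, so a perfect k-base overlap needs the forward primer's last k bases to equal them.
Comparing (forward last k vs required): k=1: G vs G ✓; k=2: GG vs GC ✗; k=3: GGG vs GCT ✗; k=4: GGGG vs GCTG ✗; k=5: TGGGG vs GCTGA ✗; k=6: ATGGGG vs GCTGAT ✗; k=7: AATGGGG vs GCTGATA ✗.
Only k = 1 is perfect, so the longest perfect 3' overlap is 1.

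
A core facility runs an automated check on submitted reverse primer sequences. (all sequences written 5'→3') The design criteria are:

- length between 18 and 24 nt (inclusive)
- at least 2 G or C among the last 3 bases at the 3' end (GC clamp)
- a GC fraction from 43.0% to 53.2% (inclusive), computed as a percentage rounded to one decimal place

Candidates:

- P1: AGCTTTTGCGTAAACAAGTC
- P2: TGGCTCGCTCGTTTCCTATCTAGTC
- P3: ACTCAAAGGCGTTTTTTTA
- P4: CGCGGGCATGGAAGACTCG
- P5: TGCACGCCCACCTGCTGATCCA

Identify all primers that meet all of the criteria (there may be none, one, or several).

None of the candidates satisfy all criteria.

P1 (20 nt, A=6 T=6 G=4 C=4): length 20 ✓; 3' end GTC has 2 G/C ✓; GC 8/20 = 40.0%, outside 43.0–53.2% ✗ — fails.
P2 (25 nt, A=2 T=10 G=5 C=8): length 25, outside 18–24 ✗; 3' end GTC has 2 G/C ✓; GC 13/25 = 52.0% ✓ — fails.
P3 (19 nt, A=5 T=8 G=3 C=3): length 19 ✓; 3' end TTA has 0 G/C, need ≥2 ✗; GC 6/19 = 31.6%, outside 43.0–53.2% ✗ — fails.
P4 (19 nt, A=4 T=2 G=8 C=5): length 19 ✓; 3' end TCG has 2 G/C ✓; GC 13/19 = 68.4%, outside 43.0–53.2% ✗ — fails.
P5 (22 nt, A=4 T=4 G=4 C=10): length 22 ✓; 3' end CCA has 2 G/C ✓; GC 14/22 = 63.6%, outside 43.0–53.2% ✗ — fails.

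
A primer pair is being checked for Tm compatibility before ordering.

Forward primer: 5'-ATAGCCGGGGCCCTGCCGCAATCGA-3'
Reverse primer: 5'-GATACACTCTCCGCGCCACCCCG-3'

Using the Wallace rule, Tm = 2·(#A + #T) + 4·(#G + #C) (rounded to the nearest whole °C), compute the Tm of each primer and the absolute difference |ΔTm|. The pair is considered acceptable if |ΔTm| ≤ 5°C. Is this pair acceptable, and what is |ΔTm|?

|ΔTm| = 6°C; the pair is not acceptable.

Forward: A=5 T=3 G=8 C=9 → Tm = 2·8 + 4·17 = 84°C.
Reverse: A=4 T=3 G=4 C=12 → Tm = 2·7 + 4·16 = 78°C.
|ΔTm| = |84 − 78| = 6°C, > 5°C.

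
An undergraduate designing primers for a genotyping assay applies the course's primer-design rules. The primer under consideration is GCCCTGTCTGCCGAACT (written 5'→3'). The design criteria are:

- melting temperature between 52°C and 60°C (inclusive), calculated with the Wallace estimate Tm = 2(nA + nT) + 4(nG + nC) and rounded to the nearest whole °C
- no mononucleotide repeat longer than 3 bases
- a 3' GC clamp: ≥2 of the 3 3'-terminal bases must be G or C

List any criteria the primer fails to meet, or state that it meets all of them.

Fails: GC clamp.

Base counts: A=2, T=4, G=4, C=7 (length 17).
Tm: Tm = 2·6 + 4·11 = 56°C ✓
homopolymer run: longest run = 3 ✓
GC clamp: 3' end ACT has 1 G/C, need ≥2 ✗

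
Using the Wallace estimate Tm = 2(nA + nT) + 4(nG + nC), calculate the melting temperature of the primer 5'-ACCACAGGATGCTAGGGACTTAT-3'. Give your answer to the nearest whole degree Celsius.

Base counts: A=7, T=5, G=6, C=5 (length 23).
Tm = 2·(7+5) + 4·(6+5) = 2·12 + 4·11 = 24 + 44 = 68°C.

68°C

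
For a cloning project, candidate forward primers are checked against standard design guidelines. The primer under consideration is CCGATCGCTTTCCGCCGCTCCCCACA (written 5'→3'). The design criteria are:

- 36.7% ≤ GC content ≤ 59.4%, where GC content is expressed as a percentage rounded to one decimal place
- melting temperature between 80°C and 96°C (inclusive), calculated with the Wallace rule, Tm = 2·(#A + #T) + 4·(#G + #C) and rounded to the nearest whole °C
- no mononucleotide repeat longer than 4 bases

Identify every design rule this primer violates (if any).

Fails: GC content.

Base counts: A=3, T=5, G=4, C=14 (length 26).
GC content: GC 18/26 = 69.2%, outside 36.7–59.4% ✗
Tm: Tm = 2·8 + 4·18 = 88°C ✓
homopolymer run: longest run = 4 ✓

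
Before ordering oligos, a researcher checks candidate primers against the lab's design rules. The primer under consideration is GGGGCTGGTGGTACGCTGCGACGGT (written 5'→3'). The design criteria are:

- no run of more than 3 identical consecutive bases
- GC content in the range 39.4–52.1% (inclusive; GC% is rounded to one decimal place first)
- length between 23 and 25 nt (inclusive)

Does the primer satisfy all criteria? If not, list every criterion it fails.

Fails: homopolymer run, GC content.

Base counts: A=2, T=5, G=13, C=5 (length 25).
homopolymer run: longest run = 4, exceeds 3 ✗
GC content: GC 18/25 = 72.0%, outside 39.4–52.1% ✗
length: length 25 ✓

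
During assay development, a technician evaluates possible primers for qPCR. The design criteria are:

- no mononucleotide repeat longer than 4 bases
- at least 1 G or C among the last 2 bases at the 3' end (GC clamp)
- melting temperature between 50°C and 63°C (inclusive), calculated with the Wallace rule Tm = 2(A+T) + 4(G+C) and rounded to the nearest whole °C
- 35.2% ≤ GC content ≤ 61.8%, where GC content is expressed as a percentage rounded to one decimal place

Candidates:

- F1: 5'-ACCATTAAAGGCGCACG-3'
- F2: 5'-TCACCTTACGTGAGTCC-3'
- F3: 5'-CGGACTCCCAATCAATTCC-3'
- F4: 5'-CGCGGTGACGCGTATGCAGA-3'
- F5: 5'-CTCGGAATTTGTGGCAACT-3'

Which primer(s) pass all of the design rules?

F1 (17 nt, A=6 T=2 G=4 C=5): longest run = 3 ✓; 3' end CG has 2 G/C ✓; Tm = 2·8 + 4·9 = 52°C ✓; GC 9/17 = 52.9% ✓ — passes.
F2 (17 nt, A=3 T=5 G=3 C=6): longest run = 2 ✓; 3' end CC has 2 G/C ✓; Tm = 2·8 + 4·9 = 52°C ✓; GC 9/17 = 52.9% ✓ — passes.
F3 (19 nt, A=5 T=4 G=2 C=8): longest run = 3 ✓; 3' end CC has 2 G/C ✓; Tm = 2·9 + 4·10 = 58°C ✓; GC 10/19 = 52.6% ✓ — passes.
F4 (20 nt, A=4 T=3 G=8 C=5): longest run = 2 ✓; 3' end GA has 1 G/C ✓; Tm = 2·7 + 4·13 = 66°C, outside 50–63°C ✗; GC 13/20 = 65.0%, outside 35.2–61.8% ✗ — fails.
F5 (19 nt, A=4 T=6 G=5 C=4): longest run = 3 ✓; 3' end CT has 1 G/C ✓; Tm = 2·10 + 4·9 = 56°C ✓; GC 9/19 = 47.4% ✓ — passes.

F1, F2, F3 and F5.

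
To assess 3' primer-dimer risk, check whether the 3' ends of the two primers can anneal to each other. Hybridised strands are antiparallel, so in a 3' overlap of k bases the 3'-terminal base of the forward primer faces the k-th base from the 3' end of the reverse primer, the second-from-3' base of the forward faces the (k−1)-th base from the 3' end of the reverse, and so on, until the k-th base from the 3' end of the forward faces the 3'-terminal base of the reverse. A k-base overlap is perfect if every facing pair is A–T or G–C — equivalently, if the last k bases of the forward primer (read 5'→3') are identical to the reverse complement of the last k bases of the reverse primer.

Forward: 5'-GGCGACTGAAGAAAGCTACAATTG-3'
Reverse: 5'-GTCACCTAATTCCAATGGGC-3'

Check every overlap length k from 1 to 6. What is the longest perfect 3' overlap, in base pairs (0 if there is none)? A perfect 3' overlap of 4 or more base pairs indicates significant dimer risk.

Longest perfect overlap: 1 complementary base pair; below the dimer-risk threshold (threshold 4).

Last 6 bases (5'→3') — forward …CAATTG, reverse …ATGGGC.
Reverse complement of the reverse primer's last 6 bases: GCCCAT; its first k bases are the reverse complement of the reverse primer's last k bases, so a perfect k-base overlap needs the forward primer's last k bases to equal them.
Comparing (forward last k vs required): k=1: G vs G ✓; k=2: TG vs GC ✗; k=3: TTG vs GCC ✗; k=4: ATTG vs GCCC ✗; k=5: AATTG vs GCCCA ✗; k=6: CAATTG vs GCCCAT ✗.
Only k = 1 is perfect, so the longest perfect 3' overlap is 1.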